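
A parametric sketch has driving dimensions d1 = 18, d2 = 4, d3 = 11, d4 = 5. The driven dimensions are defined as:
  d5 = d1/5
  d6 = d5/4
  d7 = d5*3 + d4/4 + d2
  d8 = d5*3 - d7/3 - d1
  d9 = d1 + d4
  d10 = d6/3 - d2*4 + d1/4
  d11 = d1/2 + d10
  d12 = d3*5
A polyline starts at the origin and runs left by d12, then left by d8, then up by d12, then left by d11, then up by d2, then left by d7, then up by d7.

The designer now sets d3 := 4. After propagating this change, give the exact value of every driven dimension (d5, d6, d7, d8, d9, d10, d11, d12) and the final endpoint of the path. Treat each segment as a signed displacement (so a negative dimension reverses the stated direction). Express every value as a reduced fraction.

Apply edit: d3 := 4
  d5 = d1/5 = 18/5
  d6 = d5/4 = 9/10
  d7 = d5*3 + d4/4 + d2 = 321/20
  d8 = d5*3 - d7/3 - d1 = -251/20
  d9 = d1 + d4 = 23
  d10 = d6/3 - d2*4 + d1/4 = -56/5
  d11 = d1/2 + d10 = -11/5
  d12 = d3*5 = 20
Walk from origin (0, 0):
  seg 1: left by d12 = 20 → (-20, 0)
  seg 2: left by d8 = -251/20 → (-149/20, 0)
  seg 3: up by d12 = 20 → (-149/20, 20)
  seg 4: left by d11 = -11/5 → (-21/4, 20)
  seg 5: up by d2 = 4 → (-21/4, 24)
  seg 6: left by d7 = 321/20 → (-213/10, 24)
  seg 7: up by d7 = 321/20 → (-213/10, 801/20)

d5 = 18/5
d6 = 9/10
d7 = 321/20
d8 = -251/20
d9 = 23
d10 = -56/5
d11 = -11/5
d12 = 20
endpoint = (-213/10, 801/20)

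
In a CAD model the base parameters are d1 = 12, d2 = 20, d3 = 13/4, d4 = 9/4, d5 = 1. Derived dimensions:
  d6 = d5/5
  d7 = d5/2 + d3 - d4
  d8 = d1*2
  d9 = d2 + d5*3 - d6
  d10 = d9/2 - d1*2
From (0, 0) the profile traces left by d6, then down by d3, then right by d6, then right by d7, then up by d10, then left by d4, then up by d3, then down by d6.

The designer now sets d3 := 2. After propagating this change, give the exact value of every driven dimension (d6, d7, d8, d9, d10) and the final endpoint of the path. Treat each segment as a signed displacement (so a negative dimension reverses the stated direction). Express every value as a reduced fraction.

Apply edit: d3 := 2
  d6 = d5/5 = 1/5
  d7 = d5/2 + d3 - d4 = 1/4
  d8 = d1*2 = 24
  d9 = d2 + d5*3 - d6 = 114/5
  d10 = d9/2 - d1*2 = -63/5
Walk from origin (0, 0):
  seg 1: left by d6 = 1/5 → (-1/5, 0)
  seg 2: down by d3 = 2 → (-1/5, -2)
  seg 3: right by d6 = 1/5 → (0, -2)
  seg 4: right by d7 = 1/4 → (1/4, -2)
  seg 5: up by d10 = -63/5 → (1/4, -73/5)
  seg 6: left by d4 = 9/4 → (-2, -73/5)
  seg 7: up by d3 = 2 → (-2, -63/5)
  seg 8: down by d6 = 1/5 → (-2, -64/5)

d6 = 1/5
d7 = 1/4
d8 = 24
d9 = 114/5
d10 = -63/5
endpoint = (-2, -64/5)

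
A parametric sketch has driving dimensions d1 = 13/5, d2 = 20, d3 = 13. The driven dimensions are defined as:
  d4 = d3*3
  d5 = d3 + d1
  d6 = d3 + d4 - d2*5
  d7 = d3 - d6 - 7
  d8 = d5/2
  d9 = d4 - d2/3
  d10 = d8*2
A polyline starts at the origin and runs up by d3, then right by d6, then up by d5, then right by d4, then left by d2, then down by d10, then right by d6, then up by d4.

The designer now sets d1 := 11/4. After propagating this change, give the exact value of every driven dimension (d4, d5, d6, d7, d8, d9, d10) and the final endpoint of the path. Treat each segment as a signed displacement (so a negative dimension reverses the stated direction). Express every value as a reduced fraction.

d4 = 39
d5 = 63/4
d6 = -48
d7 = 54
d8 = 63/8
d9 = 97/3
d10 = 63/4
endpoint = (-77, 52)

Apply edit: d1 := 11/4
  d4 = d3*3 = 39
  d5 = d3 + d1 = 63/4
  d6 = d3 + d4 - d2*5 = -48
  d7 = d3 - d6 - 7 = 54
  d8 = d5/2 = 63/8
  d9 = d4 - d2/3 = 97/3
  d10 = d8*2 = 63/4
Walk from origin (0, 0):
  seg 1: up by d3 = 13 → (0, 13)
  seg 2: right by d6 = -48 → (-48, 13)
  seg 3: up by d5 = 63/4 → (-48, 115/4)
  seg 4: right by d4 = 39 → (-9, 115/4)
  seg 5: left by d2 = 20 → (-29, 115/4)
  seg 6: down by d10 = 63/4 → (-29, 13)
  seg 7: right by d6 = -48 → (-77, 13)
  seg 8: up by d4 = 39 → (-77, 52)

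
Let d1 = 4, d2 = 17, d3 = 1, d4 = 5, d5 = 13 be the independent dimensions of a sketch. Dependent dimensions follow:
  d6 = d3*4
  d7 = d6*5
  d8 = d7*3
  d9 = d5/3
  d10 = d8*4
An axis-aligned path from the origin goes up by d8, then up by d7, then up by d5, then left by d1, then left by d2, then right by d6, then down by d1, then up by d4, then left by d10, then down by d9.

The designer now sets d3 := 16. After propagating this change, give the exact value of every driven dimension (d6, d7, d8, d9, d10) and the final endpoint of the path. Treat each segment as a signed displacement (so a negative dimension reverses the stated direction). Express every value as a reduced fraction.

d6 = 64
d7 = 320
d8 = 960
d9 = 13/3
d10 = 3840
endpoint = (-3797, 3869/3)

Apply edit: d3 := 16
  d6 = d3*4 = 64
  d7 = d6*5 = 320
  d8 = d7*3 = 960
  d9 = d5/3 = 13/3
  d10 = d8*4 = 3840
Walk from origin (0, 0):
  seg 1: up by d8 = 960 → (0, 960)
  seg 2: up by d7 = 320 → (0, 1280)
  seg 3: up by d5 = 13 → (0, 1293)
  seg 4: left by d1 = 4 → (-4, 1293)
  seg 5: left by d2 = 17 → (-21, 1293)
  seg 6: right by d6 = 64 → (43, 1293)
  seg 7: down by d1 = 4 → (43, 1289)
  seg 8: up by d4 = 5 → (43, 1294)
  seg 9: left by d10 = 3840 → (-3797, 1294)
  seg 10: down by d9 = 13/3 → (-3797, 3869/3)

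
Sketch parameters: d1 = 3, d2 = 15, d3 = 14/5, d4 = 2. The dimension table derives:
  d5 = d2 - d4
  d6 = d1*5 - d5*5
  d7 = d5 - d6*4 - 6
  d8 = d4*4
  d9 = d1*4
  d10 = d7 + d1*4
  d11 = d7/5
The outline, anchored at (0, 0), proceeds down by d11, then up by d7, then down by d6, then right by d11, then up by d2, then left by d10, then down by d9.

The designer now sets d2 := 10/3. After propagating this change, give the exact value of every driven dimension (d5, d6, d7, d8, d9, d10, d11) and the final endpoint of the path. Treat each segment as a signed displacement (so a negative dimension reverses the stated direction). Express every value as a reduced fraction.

d5 = 4/3
d6 = 25/3
d7 = -38
d8 = 8
d9 = 12
d10 = -26
d11 = -38/5
endpoint = (92/5, -237/5)

Apply edit: d2 := 10/3
  d5 = d2 - d4 = 4/3
  d6 = d1*5 - d5*5 = 25/3
  d7 = d5 - d6*4 - 6 = -38
  d8 = d4*4 = 8
  d9 = d1*4 = 12
  d10 = d7 + d1*4 = -26
  d11 = d7/5 = -38/5
Walk from origin (0, 0):
  seg 1: down by d11 = -38/5 → (0, 38/5)
  seg 2: up by d7 = -38 → (0, -152/5)
  seg 3: down by d6 = 25/3 → (0, -581/15)
  seg 4: right by d11 = -38/5 → (-38/5, -581/15)
  seg 5: up by d2 = 10/3 → (-38/5, -177/5)
  seg 6: left by d10 = -26 → (92/5, -177/5)
  seg 7: down by d9 = 12 → (92/5, -237/5)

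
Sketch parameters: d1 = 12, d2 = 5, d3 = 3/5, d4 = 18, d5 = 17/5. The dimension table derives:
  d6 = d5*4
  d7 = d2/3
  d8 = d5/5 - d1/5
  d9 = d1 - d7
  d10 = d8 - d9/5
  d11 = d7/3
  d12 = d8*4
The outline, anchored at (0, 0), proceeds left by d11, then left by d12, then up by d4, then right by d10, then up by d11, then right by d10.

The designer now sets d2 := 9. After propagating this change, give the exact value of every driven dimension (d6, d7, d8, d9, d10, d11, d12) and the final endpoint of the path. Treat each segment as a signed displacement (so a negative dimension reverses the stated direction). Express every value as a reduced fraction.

d6 = 68/5
d7 = 3
d8 = -43/25
d9 = 9
d10 = -88/25
d11 = 1
d12 = -172/25
endpoint = (-29/25, 19)

Apply edit: d2 := 9
  d6 = d5*4 = 68/5
  d7 = d2/3 = 3
  d8 = d5/5 - d1/5 = -43/25
  d9 = d1 - d7 = 9
  d10 = d8 - d9/5 = -88/25
  d11 = d7/3 = 1
  d12 = d8*4 = -172/25
Walk from origin (0, 0):
  seg 1: left by d11 = 1 → (-1, 0)
  seg 2: left by d12 = -172/25 → (147/25, 0)
  seg 3: up by d4 = 18 → (147/25, 18)
  seg 4: right by d10 = -88/25 → (59/25, 18)
  seg 5: up by d11 = 1 → (59/25, 19)
  seg 6: right by d10 = -88/25 → (-29/25, 19)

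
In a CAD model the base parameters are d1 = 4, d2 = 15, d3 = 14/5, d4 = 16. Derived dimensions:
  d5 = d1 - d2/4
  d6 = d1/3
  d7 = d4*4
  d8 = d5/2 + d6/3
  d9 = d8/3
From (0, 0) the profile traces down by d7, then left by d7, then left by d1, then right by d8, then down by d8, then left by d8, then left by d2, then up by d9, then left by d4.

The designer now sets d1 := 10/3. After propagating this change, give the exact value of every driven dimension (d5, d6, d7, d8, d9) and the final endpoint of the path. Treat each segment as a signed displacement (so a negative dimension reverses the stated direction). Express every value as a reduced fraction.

d5 = -5/12
d6 = 10/9
d7 = 64
d8 = 35/216
d9 = 35/648
endpoint = (-295/3, -20771/324)

Apply edit: d1 := 10/3
  d5 = d1 - d2/4 = -5/12
  d6 = d1/3 = 10/9
  d7 = d4*4 = 64
  d8 = d5/2 + d6/3 = 35/216
  d9 = d8/3 = 35/648
Walk from origin (0, 0):
  seg 1: down by d7 = 64 → (0, -64)
  seg 2: left by d7 = 64 → (-64, -64)
  seg 3: left by d1 = 10/3 → (-202/3, -64)
  seg 4: right by d8 = 35/216 → (-14509/216, -64)
  seg 5: down by d8 = 35/216 → (-14509/216, -13859/216)
  seg 6: left by d8 = 35/216 → (-202/3, -13859/216)
  seg 7: left by d2 = 15 → (-247/3, -13859/216)
  seg 8: up by d9 = 35/648 → (-247/3, -20771/324)
  seg 9: left by d4 = 16 → (-295/3, -20771/324)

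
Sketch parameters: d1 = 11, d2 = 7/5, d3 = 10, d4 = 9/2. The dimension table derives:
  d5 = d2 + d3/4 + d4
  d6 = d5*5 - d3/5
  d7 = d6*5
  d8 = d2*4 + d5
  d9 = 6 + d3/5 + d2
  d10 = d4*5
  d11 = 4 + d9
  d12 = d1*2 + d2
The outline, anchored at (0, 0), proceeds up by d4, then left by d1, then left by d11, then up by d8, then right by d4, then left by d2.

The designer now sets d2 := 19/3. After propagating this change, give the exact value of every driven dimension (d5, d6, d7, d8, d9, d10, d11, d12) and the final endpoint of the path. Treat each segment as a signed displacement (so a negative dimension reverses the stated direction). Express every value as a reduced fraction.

Apply edit: d2 := 19/3
  d5 = d2 + d3/4 + d4 = 40/3
  d6 = d5*5 - d3/5 = 194/3
  d7 = d6*5 = 970/3
  d8 = d2*4 + d5 = 116/3
  d9 = 6 + d3/5 + d2 = 43/3
  d10 = d4*5 = 45/2
  d11 = 4 + d9 = 55/3
  d12 = d1*2 + d2 = 85/3
Walk from origin (0, 0):
  seg 1: up by d4 = 9/2 → (0, 9/2)
  seg 2: left by d1 = 11 → (-11, 9/2)
  seg 3: left by d11 = 55/3 → (-88/3, 9/2)
  seg 4: up by d8 = 116/3 → (-88/3, 259/6)
  seg 5: right by d4 = 9/2 → (-149/6, 259/6)
  seg 6: left by d2 = 19/3 → (-187/6, 259/6)

d5 = 40/3
d6 = 194/3
d7 = 970/3
d8 = 116/3
d9 = 43/3
d10 = 45/2
d11 = 55/3
d12 = 85/3
endpoint = (-187/6, 259/6)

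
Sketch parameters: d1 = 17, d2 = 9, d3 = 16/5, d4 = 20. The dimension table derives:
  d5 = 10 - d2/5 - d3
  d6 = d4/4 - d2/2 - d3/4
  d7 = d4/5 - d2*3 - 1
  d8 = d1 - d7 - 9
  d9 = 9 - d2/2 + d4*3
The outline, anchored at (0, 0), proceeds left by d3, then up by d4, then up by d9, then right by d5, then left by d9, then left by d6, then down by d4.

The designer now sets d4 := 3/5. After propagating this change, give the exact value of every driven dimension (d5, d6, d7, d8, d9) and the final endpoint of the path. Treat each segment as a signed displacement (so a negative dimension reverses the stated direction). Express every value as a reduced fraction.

Apply edit: d4 := 3/5
  d5 = 10 - d2/5 - d3 = 5
  d6 = d4/4 - d2/2 - d3/4 = -103/20
  d7 = d4/5 - d2*3 - 1 = -697/25
  d8 = d1 - d7 - 9 = 897/25
  d9 = 9 - d2/2 + d4*3 = 63/10
Walk from origin (0, 0):
  seg 1: left by d3 = 16/5 → (-16/5, 0)
  seg 2: up by d4 = 3/5 → (-16/5, 3/5)
  seg 3: up by d9 = 63/10 → (-16/5, 69/10)
  seg 4: right by d5 = 5 → (9/5, 69/10)
  seg 5: left by d9 = 63/10 → (-9/2, 69/10)
  seg 6: left by d6 = -103/20 → (13/20, 69/10)
  seg 7: down by d4 = 3/5 → (13/20, 63/10)

d5 = 5
d6 = -103/20
d7 = -697/25
d8 = 897/25
d9 = 63/10
endpoint = (13/20, 63/10)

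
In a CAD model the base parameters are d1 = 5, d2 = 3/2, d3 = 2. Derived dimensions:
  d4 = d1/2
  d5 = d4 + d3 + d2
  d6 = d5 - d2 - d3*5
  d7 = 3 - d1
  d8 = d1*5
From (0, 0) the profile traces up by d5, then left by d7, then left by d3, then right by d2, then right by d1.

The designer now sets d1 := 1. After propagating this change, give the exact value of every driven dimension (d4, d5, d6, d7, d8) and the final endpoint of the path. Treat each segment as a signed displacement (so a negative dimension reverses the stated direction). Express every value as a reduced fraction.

Apply edit: d1 := 1
  d4 = d1/2 = 1/2
  d5 = d4 + d3 + d2 = 4
  d6 = d5 - d2 - d3*5 = -15/2
  d7 = 3 - d1 = 2
  d8 = d1*5 = 5
Walk from origin (0, 0):
  seg 1: up by d5 = 4 → (0, 4)
  seg 2: left by d7 = 2 → (-2, 4)
  seg 3: left by d3 = 2 → (-4, 4)
  seg 4: right by d2 = 3/2 → (-5/2, 4)
  seg 5: right by d1 = 1 → (-3/2, 4)

d4 = 1/2
d5 = 4
d6 = -15/2
d7 = 2
d8 = 5
endpoint = (-3/2, 4)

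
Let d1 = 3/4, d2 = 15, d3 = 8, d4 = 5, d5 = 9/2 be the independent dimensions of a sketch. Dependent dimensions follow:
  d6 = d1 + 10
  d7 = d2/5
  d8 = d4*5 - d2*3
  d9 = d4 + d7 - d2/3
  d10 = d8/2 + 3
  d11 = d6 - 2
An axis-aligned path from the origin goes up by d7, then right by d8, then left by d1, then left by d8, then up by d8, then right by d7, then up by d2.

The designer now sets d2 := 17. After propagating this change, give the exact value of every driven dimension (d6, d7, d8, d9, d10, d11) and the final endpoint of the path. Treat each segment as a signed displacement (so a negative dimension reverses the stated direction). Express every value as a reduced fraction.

d6 = 43/4
d7 = 17/5
d8 = -26
d9 = 41/15
d10 = -10
d11 = 35/4
endpoint = (53/20, -28/5)

Apply edit: d2 := 17
  d6 = d1 + 10 = 43/4
  d7 = d2/5 = 17/5
  d8 = d4*5 - d2*3 = -26
  d9 = d4 + d7 - d2/3 = 41/15
  d10 = d8/2 + 3 = -10
  d11 = d6 - 2 = 35/4
Walk from origin (0, 0):
  seg 1: up by d7 = 17/5 → (0, 17/5)
  seg 2: right by d8 = -26 → (-26, 17/5)
  seg 3: left by d1 = 3/4 → (-107/4, 17/5)
  seg 4: left by d8 = -26 → (-3/4, 17/5)
  seg 5: up by d8 = -26 → (-3/4, -113/5)
  seg 6: right by d7 = 17/5 → (53/20, -113/5)
  seg 7: up by d2 = 17 → (53/20, -28/5)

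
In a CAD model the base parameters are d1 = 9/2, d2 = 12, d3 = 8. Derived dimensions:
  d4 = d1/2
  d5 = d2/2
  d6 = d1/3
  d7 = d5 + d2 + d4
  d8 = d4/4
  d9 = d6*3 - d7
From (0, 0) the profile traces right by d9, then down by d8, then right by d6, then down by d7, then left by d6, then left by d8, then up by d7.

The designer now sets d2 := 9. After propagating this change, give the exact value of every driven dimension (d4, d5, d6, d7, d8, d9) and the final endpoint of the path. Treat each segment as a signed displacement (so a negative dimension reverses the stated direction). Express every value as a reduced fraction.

d4 = 9/4
d5 = 9/2
d6 = 3/2
d7 = 63/4
d8 = 9/16
d9 = -45/4
endpoint = (-189/16, -9/16)

Apply edit: d2 := 9
  d4 = d1/2 = 9/4
  d5 = d2/2 = 9/2
  d6 = d1/3 = 3/2
  d7 = d5 + d2 + d4 = 63/4
  d8 = d4/4 = 9/16
  d9 = d6*3 - d7 = -45/4
Walk from origin (0, 0):
  seg 1: right by d9 = -45/4 → (-45/4, 0)
  seg 2: down by d8 = 9/16 → (-45/4, -9/16)
  seg 3: right by d6 = 3/2 → (-39/4, -9/16)
  seg 4: down by d7 = 63/4 → (-39/4, -261/16)
  seg 5: left by d6 = 3/2 → (-45/4, -261/16)
  seg 6: left by d8 = 9/16 → (-189/16, -261/16)
  seg 7: up by d7 = 63/4 → (-189/16, -9/16)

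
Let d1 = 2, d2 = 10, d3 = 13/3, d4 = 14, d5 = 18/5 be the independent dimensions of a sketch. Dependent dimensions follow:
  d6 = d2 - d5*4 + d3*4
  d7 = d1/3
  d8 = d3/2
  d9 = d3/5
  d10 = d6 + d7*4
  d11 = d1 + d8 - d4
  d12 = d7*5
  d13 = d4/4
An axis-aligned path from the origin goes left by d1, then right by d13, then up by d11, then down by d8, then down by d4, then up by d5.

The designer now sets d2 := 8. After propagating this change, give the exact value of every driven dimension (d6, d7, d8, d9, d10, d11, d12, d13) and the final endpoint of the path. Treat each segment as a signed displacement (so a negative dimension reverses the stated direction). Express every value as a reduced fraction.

d6 = 164/15
d7 = 2/3
d8 = 13/6
d9 = 13/15
d10 = 68/5
d11 = -59/6
d12 = 10/3
d13 = 7/2
endpoint = (3/2, -112/5)

Apply edit: d2 := 8
  d6 = d2 - d5*4 + d3*4 = 164/15
  d7 = d1/3 = 2/3
  d8 = d3/2 = 13/6
  d9 = d3/5 = 13/15
  d10 = d6 + d7*4 = 68/5
  d11 = d1 + d8 - d4 = -59/6
  d12 = d7*5 = 10/3
  d13 = d4/4 = 7/2
Walk from origin (0, 0):
  seg 1: left by d1 = 2 → (-2, 0)
  seg 2: right by d13 = 7/2 → (3/2, 0)
  seg 3: up by d11 = -59/6 → (3/2, -59/6)
  seg 4: down by d8 = 13/6 → (3/2, -12)
  seg 5: down by d4 = 14 → (3/2, -26)
  seg 6: up by d5 = 18/5 → (3/2, -112/5)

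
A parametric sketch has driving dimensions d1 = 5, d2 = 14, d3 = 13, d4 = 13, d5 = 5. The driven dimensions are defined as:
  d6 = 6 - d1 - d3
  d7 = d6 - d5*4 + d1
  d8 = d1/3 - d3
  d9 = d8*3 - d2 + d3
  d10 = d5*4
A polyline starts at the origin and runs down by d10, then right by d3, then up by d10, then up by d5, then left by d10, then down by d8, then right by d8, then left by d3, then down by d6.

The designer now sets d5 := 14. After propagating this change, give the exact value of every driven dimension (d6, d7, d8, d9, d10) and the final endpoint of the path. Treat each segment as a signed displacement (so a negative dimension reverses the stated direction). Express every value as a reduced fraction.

Apply edit: d5 := 14
  d6 = 6 - d1 - d3 = -12
  d7 = d6 - d5*4 + d1 = -63
  d8 = d1/3 - d3 = -34/3
  d9 = d8*3 - d2 + d3 = -35
  d10 = d5*4 = 56
Walk from origin (0, 0):
  seg 1: down by d10 = 56 → (0, -56)
  seg 2: right by d3 = 13 → (13, -56)
  seg 3: up by d10 = 56 → (13, 0)
  seg 4: up by d5 = 14 → (13, 14)
  seg 5: left by d10 = 56 → (-43, 14)
  seg 6: down by d8 = -34/3 → (-43, 76/3)
  seg 7: right by d8 = -34/3 → (-163/3, 76/3)
  seg 8: left by d3 = 13 → (-202/3, 76/3)
  seg 9: down by d6 = -12 → (-202/3, 112/3)

d6 = -12
d7 = -63
d8 = -34/3
d9 = -35
d10 = 56
endpoint = (-202/3, 112/3)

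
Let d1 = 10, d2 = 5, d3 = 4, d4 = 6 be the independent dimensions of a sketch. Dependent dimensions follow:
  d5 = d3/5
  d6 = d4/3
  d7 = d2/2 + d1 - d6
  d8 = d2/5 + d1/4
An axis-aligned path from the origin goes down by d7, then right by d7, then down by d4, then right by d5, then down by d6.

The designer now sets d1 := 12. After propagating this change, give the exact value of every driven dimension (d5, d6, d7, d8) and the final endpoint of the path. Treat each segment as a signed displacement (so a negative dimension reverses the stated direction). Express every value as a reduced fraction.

d5 = 4/5
d6 = 2
d7 = 25/2
d8 = 4
endpoint = (133/10, -41/2)

Apply edit: d1 := 12
  d5 = d3/5 = 4/5
  d6 = d4/3 = 2
  d7 = d2/2 + d1 - d6 = 25/2
  d8 = d2/5 + d1/4 = 4
Walk from origin (0, 0):
  seg 1: down by d7 = 25/2 → (0, -25/2)
  seg 2: right by d7 = 25/2 → (25/2, -25/2)
  seg 3: down by d4 = 6 → (25/2, -37/2)
  seg 4: right by d5 = 4/5 → (133/10, -37/2)
  seg 5: down by d6 = 2 → (133/10, -41/2)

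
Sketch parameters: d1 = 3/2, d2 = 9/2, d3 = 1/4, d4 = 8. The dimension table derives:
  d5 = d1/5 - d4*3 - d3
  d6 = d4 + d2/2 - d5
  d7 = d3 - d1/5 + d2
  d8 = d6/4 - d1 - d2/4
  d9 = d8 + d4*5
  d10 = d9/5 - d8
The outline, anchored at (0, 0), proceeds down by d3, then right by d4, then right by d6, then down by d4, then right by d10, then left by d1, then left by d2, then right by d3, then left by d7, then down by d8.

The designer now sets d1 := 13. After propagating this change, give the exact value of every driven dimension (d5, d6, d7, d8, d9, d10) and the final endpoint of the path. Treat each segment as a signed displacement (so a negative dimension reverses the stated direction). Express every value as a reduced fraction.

Apply edit: d1 := 13
  d5 = d1/5 - d4*3 - d3 = -433/20
  d6 = d4 + d2/2 - d5 = 319/10
  d7 = d3 - d1/5 + d2 = 43/20
  d8 = d6/4 - d1 - d2/4 = -123/20
  d9 = d8 + d4*5 = 677/20
  d10 = d9/5 - d8 = 323/25
Walk from origin (0, 0):
  seg 1: down by d3 = 1/4 → (0, -1/4)
  seg 2: right by d4 = 8 → (8, -1/4)
  seg 3: right by d6 = 319/10 → (399/10, -1/4)
  seg 4: down by d4 = 8 → (399/10, -33/4)
  seg 5: right by d10 = 323/25 → (2641/50, -33/4)
  seg 6: left by d1 = 13 → (1991/50, -33/4)
  seg 7: left by d2 = 9/2 → (883/25, -33/4)
  seg 8: right by d3 = 1/4 → (3557/100, -33/4)
  seg 9: left by d7 = 43/20 → (1671/50, -33/4)
  seg 10: down by d8 = -123/20 → (1671/50, -21/10)

d5 = -433/20
d6 = 319/10
d7 = 43/20
d8 = -123/20
d9 = 677/20
d10 = 323/25
endpoint = (1671/50, -21/10)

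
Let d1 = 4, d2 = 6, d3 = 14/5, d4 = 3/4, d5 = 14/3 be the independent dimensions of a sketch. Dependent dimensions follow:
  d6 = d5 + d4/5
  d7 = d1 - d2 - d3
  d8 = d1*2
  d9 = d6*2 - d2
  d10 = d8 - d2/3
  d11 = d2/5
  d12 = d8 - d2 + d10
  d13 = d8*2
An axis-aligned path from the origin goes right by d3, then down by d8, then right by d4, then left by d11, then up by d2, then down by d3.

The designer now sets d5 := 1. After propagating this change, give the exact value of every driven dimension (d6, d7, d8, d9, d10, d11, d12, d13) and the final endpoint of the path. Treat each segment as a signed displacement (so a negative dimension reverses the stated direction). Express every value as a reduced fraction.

Apply edit: d5 := 1
  d6 = d5 + d4/5 = 23/20
  d7 = d1 - d2 - d3 = -24/5
  d8 = d1*2 = 8
  d9 = d6*2 - d2 = -37/10
  d10 = d8 - d2/3 = 6
  d11 = d2/5 = 6/5
  d12 = d8 - d2 + d10 = 8
  d13 = d8*2 = 16
Walk from origin (0, 0):
  seg 1: right by d3 = 14/5 → (14/5, 0)
  seg 2: down by d8 = 8 → (14/5, -8)
  seg 3: right by d4 = 3/4 → (71/20, -8)
  seg 4: left by d11 = 6/5 → (47/20, -8)
  seg 5: up by d2 = 6 → (47/20, -2)
  seg 6: down by d3 = 14/5 → (47/20, -24/5)

d6 = 23/20
d7 = -24/5
d8 = 8
d9 = -37/10
d10 = 6
d11 = 6/5
d12 = 8
d13 = 16
endpoint = (47/20, -24/5)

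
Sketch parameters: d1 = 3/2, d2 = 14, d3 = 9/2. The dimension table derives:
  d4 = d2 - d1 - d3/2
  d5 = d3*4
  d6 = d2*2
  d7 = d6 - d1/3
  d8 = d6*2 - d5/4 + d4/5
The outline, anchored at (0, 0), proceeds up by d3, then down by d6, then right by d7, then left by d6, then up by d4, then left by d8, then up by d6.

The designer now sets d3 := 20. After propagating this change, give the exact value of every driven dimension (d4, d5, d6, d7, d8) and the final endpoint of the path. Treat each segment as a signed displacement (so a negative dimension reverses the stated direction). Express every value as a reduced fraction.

Apply edit: d3 := 20
  d4 = d2 - d1 - d3/2 = 5/2
  d5 = d3*4 = 80
  d6 = d2*2 = 28
  d7 = d6 - d1/3 = 55/2
  d8 = d6*2 - d5/4 + d4/5 = 73/2
Walk from origin (0, 0):
  seg 1: up by d3 = 20 → (0, 20)
  seg 2: down by d6 = 28 → (0, -8)
  seg 3: right by d7 = 55/2 → (55/2, -8)
  seg 4: left by d6 = 28 → (-1/2, -8)
  seg 5: up by d4 = 5/2 → (-1/2, -11/2)
  seg 6: left by d8 = 73/2 → (-37, -11/2)
  seg 7: up by d6 = 28 → (-37, 45/2)

d4 = 5/2
d5 = 80
d6 = 28
d7 = 55/2
d8 = 73/2
endpoint = (-37, 45/2)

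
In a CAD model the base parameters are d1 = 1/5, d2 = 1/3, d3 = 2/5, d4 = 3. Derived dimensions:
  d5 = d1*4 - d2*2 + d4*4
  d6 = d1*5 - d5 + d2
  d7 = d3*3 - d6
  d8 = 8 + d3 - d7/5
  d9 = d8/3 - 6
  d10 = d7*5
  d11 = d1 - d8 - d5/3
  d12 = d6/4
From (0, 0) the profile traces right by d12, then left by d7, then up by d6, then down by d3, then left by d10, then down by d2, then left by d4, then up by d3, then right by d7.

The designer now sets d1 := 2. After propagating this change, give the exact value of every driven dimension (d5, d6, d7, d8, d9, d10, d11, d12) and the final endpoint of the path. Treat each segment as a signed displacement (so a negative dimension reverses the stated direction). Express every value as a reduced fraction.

Apply edit: d1 := 2
  d5 = d1*4 - d2*2 + d4*4 = 58/3
  d6 = d1*5 - d5 + d2 = -9
  d7 = d3*3 - d6 = 51/5
  d8 = 8 + d3 - d7/5 = 159/25
  d9 = d8/3 - 6 = -97/25
  d10 = d7*5 = 51
  d11 = d1 - d8 - d5/3 = -2431/225
  d12 = d6/4 = -9/4
Walk from origin (0, 0):
  seg 1: right by d12 = -9/4 → (-9/4, 0)
  seg 2: left by d7 = 51/5 → (-249/20, 0)
  seg 3: up by d6 = -9 → (-249/20, -9)
  seg 4: down by d3 = 2/5 → (-249/20, -47/5)
  seg 5: left by d10 = 51 → (-1269/20, -47/5)
  seg 6: down by d2 = 1/3 → (-1269/20, -146/15)
  seg 7: left by d4 = 3 → (-1329/20, -146/15)
  seg 8: up by d3 = 2/5 → (-1329/20, -28/3)
  seg 9: right by d7 = 51/5 → (-225/4, -28/3)

d5 = 58/3
d6 = -9
d7 = 51/5
d8 = 159/25
d9 = -97/25
d10 = 51
d11 = -2431/225
d12 = -9/4
endpoint = (-225/4, -28/3)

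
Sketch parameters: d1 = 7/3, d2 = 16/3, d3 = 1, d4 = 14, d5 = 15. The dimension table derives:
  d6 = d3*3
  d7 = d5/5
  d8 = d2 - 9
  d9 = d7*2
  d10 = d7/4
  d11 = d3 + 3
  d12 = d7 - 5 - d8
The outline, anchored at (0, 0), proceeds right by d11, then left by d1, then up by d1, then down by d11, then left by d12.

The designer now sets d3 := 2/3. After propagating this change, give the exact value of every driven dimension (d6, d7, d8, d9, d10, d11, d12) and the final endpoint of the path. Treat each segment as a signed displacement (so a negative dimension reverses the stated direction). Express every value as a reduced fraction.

d6 = 2
d7 = 3
d8 = -11/3
d9 = 6
d10 = 3/4
d11 = 11/3
d12 = 5/3
endpoint = (-1/3, -4/3)

Apply edit: d3 := 2/3
  d6 = d3*3 = 2
  d7 = d5/5 = 3
  d8 = d2 - 9 = -11/3
  d9 = d7*2 = 6
  d10 = d7/4 = 3/4
  d11 = d3 + 3 = 11/3
  d12 = d7 - 5 - d8 = 5/3
Walk from origin (0, 0):
  seg 1: right by d11 = 11/3 → (11/3, 0)
  seg 2: left by d1 = 7/3 → (4/3, 0)
  seg 3: up by d1 = 7/3 → (4/3, 7/3)
  seg 4: down by d11 = 11/3 → (4/3, -4/3)
  seg 5: left by d12 = 5/3 → (-1/3, -4/3)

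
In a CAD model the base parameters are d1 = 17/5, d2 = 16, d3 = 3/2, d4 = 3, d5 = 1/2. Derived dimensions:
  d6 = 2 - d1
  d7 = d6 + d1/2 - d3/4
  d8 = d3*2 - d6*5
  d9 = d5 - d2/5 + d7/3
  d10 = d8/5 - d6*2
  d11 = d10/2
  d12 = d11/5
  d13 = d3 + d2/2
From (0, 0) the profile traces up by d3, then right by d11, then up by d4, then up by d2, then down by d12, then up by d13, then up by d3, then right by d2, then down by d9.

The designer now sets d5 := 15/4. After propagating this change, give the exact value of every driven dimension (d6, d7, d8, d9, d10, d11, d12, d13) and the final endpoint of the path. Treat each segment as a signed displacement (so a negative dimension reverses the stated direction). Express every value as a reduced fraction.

d6 = -7/5
d7 = -3/40
d8 = 10
d9 = 21/40
d10 = 24/5
d11 = 12/5
d12 = 12/25
d13 = 19/2
endpoint = (92/5, 6099/200)

Apply edit: d5 := 15/4
  d6 = 2 - d1 = -7/5
  d7 = d6 + d1/2 - d3/4 = -3/40
  d8 = d3*2 - d6*5 = 10
  d9 = d5 - d2/5 + d7/3 = 21/40
  d10 = d8/5 - d6*2 = 24/5
  d11 = d10/2 = 12/5
  d12 = d11/5 = 12/25
  d13 = d3 + d2/2 = 19/2
Walk from origin (0, 0):
  seg 1: up by d3 = 3/2 → (0, 3/2)
  seg 2: right by d11 = 12/5 → (12/5, 3/2)
  seg 3: up by d4 = 3 → (12/5, 9/2)
  seg 4: up by d2 = 16 → (12/5, 41/2)
  seg 5: down by d12 = 12/25 → (12/5, 1001/50)
  seg 6: up by d13 = 19/2 → (12/5, 738/25)
  seg 7: up by d3 = 3/2 → (12/5, 1551/50)
  seg 8: right by d2 = 16 → (92/5, 1551/50)
  seg 9: down by d9 = 21/40 → (92/5, 6099/200)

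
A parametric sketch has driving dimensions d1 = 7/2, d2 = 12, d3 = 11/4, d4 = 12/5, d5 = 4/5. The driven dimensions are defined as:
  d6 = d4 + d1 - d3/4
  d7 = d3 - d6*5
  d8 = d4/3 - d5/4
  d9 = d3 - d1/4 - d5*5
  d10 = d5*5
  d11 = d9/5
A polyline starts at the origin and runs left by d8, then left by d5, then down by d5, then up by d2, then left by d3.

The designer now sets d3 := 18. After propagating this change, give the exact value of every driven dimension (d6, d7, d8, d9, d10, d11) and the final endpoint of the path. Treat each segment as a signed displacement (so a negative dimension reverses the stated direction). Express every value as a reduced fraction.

d6 = 7/5
d7 = 11
d8 = 3/5
d9 = 105/8
d10 = 4
d11 = 21/8
endpoint = (-97/5, 56/5)

Apply edit: d3 := 18
  d6 = d4 + d1 - d3/4 = 7/5
  d7 = d3 - d6*5 = 11
  d8 = d4/3 - d5/4 = 3/5
  d9 = d3 - d1/4 - d5*5 = 105/8
  d10 = d5*5 = 4
  d11 = d9/5 = 21/8
Walk from origin (0, 0):
  seg 1: left by d8 = 3/5 → (-3/5, 0)
  seg 2: left by d5 = 4/5 → (-7/5, 0)
  seg 3: down by d5 = 4/5 → (-7/5, -4/5)
  seg 4: up by d2 = 12 → (-7/5, 56/5)
  seg 5: left by d3 = 18 → (-97/5, 56/5)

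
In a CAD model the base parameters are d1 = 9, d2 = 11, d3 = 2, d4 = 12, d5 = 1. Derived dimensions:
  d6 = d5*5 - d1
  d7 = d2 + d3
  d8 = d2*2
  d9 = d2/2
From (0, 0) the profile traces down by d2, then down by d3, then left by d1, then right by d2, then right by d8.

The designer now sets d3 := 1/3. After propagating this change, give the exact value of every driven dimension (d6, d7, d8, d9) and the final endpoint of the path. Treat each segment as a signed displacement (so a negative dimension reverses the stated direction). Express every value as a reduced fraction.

Apply edit: d3 := 1/3
  d6 = d5*5 - d1 = -4
  d7 = d2 + d3 = 34/3
  d8 = d2*2 = 22
  d9 = d2/2 = 11/2
Walk from origin (0, 0):
  seg 1: down by d2 = 11 → (0, -11)
  seg 2: down by d3 = 1/3 → (0, -34/3)
  seg 3: left by d1 = 9 → (-9, -34/3)
  seg 4: right by d2 = 11 → (2, -34/3)
  seg 5: right by d8 = 22 → (24, -34/3)

d6 = -4
d7 = 34/3
d8 = 22
d9 = 11/2
endpoint = (24, -34/3)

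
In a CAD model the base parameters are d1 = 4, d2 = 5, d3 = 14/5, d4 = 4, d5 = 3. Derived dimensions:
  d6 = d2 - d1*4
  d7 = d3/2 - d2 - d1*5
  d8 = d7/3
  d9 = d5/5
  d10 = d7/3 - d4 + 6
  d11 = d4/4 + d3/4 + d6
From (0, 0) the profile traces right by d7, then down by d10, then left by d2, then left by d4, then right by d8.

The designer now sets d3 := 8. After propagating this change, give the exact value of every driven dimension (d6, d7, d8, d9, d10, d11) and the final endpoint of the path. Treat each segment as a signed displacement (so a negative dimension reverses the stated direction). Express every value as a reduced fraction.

d6 = -11
d7 = -21
d8 = -7
d9 = 3/5
d10 = -5
d11 = -8
endpoint = (-37, 5)

Apply edit: d3 := 8
  d6 = d2 - d1*4 = -11
  d7 = d3/2 - d2 - d1*5 = -21
  d8 = d7/3 = -7
  d9 = d5/5 = 3/5
  d10 = d7/3 - d4 + 6 = -5
  d11 = d4/4 + d3/4 + d6 = -8
Walk from origin (0, 0):
  seg 1: right by d7 = -21 → (-21, 0)
  seg 2: down by d10 = -5 → (-21, 5)
  seg 3: left by d2 = 5 → (-26, 5)
  seg 4: left by d4 = 4 → (-30, 5)
  seg 5: right by d8 = -7 → (-37, 5)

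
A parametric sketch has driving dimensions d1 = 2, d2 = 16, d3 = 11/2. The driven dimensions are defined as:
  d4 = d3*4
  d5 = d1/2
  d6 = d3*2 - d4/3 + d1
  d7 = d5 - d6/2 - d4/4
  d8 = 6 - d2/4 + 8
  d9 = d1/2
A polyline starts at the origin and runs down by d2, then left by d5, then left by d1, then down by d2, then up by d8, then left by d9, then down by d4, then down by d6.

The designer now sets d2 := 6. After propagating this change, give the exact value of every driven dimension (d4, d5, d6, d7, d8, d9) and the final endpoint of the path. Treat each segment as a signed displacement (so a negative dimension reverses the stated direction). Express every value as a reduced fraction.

d4 = 22
d5 = 1
d6 = 17/3
d7 = -22/3
d8 = 25/2
d9 = 1
endpoint = (-4, -163/6)

Apply edit: d2 := 6
  d4 = d3*4 = 22
  d5 = d1/2 = 1
  d6 = d3*2 - d4/3 + d1 = 17/3
  d7 = d5 - d6/2 - d4/4 = -22/3
  d8 = 6 - d2/4 + 8 = 25/2
  d9 = d1/2 = 1
Walk from origin (0, 0):
  seg 1: down by d2 = 6 → (0, -6)
  seg 2: left by d5 = 1 → (-1, -6)
  seg 3: left by d1 = 2 → (-3, -6)
  seg 4: down by d2 = 6 → (-3, -12)
  seg 5: up by d8 = 25/2 → (-3, 1/2)
  seg 6: left by d9 = 1 → (-4, 1/2)
  seg 7: down by d4 = 22 → (-4, -43/2)
  seg 8: down by d6 = 17/3 → (-4, -163/6)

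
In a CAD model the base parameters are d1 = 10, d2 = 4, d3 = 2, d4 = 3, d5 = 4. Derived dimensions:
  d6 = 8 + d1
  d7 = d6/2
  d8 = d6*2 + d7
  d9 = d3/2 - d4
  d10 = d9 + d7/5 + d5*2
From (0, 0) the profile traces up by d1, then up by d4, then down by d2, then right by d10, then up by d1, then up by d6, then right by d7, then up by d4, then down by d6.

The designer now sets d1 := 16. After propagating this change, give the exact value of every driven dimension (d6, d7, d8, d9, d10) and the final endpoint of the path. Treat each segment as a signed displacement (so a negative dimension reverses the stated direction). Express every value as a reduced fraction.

Apply edit: d1 := 16
  d6 = 8 + d1 = 24
  d7 = d6/2 = 12
  d8 = d6*2 + d7 = 60
  d9 = d3/2 - d4 = -2
  d10 = d9 + d7/5 + d5*2 = 42/5
Walk from origin (0, 0):
  seg 1: up by d1 = 16 → (0, 16)
  seg 2: up by d4 = 3 → (0, 19)
  seg 3: down by d2 = 4 → (0, 15)
  seg 4: right by d10 = 42/5 → (42/5, 15)
  seg 5: up by d1 = 16 → (42/5, 31)
  seg 6: up by d6 = 24 → (42/5, 55)
  seg 7: right by d7 = 12 → (102/5, 55)
  seg 8: up by d4 = 3 → (102/5, 58)
  seg 9: down by d6 = 24 → (102/5, 34)

d6 = 24
d7 = 12
d8 = 60
d9 = -2
d10 = 42/5
endpoint = (102/5, 34)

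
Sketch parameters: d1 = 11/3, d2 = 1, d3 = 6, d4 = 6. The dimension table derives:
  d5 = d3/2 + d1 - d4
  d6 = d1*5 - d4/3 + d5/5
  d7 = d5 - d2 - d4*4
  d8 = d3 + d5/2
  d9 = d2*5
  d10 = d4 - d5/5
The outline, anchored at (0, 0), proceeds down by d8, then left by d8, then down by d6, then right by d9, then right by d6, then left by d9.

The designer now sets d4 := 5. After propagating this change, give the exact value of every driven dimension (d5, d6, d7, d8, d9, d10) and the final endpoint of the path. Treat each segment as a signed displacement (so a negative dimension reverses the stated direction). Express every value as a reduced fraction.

Apply edit: d4 := 5
  d5 = d3/2 + d1 - d4 = 5/3
  d6 = d1*5 - d4/3 + d5/5 = 17
  d7 = d5 - d2 - d4*4 = -58/3
  d8 = d3 + d5/2 = 41/6
  d9 = d2*5 = 5
  d10 = d4 - d5/5 = 14/3
Walk from origin (0, 0):
  seg 1: down by d8 = 41/6 → (0, -41/6)
  seg 2: left by d8 = 41/6 → (-41/6, -41/6)
  seg 3: down by d6 = 17 → (-41/6, -143/6)
  seg 4: right by d9 = 5 → (-11/6, -143/6)
  seg 5: right by d6 = 17 → (91/6, -143/6)
  seg 6: left by d9 = 5 → (61/6, -143/6)

d5 = 5/3
d6 = 17
d7 = -58/3
d8 = 41/6
d9 = 5
d10 = 14/3
endpoint = (61/6, -143/6)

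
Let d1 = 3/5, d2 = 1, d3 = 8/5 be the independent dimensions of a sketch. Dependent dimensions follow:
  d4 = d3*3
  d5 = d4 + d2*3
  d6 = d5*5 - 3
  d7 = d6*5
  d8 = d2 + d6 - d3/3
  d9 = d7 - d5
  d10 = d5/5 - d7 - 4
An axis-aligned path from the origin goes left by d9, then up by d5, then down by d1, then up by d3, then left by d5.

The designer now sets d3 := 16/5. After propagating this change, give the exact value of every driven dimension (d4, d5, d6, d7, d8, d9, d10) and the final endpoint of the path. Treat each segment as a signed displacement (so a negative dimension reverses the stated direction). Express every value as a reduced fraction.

d4 = 48/5
d5 = 63/5
d6 = 60
d7 = 300
d8 = 899/15
d9 = 1437/5
d10 = -7537/25
endpoint = (-300, 76/5)

Apply edit: d3 := 16/5
  d4 = d3*3 = 48/5
  d5 = d4 + d2*3 = 63/5
  d6 = d5*5 - 3 = 60
  d7 = d6*5 = 300
  d8 = d2 + d6 - d3/3 = 899/15
  d9 = d7 - d5 = 1437/5
  d10 = d5/5 - d7 - 4 = -7537/25
Walk from origin (0, 0):
  seg 1: left by d9 = 1437/5 → (-1437/5, 0)
  seg 2: up by d5 = 63/5 → (-1437/5, 63/5)
  seg 3: down by d1 = 3/5 → (-1437/5, 12)
  seg 4: up by d3 = 16/5 → (-1437/5, 76/5)
  seg 5: left by d5 = 63/5 → (-300, 76/5)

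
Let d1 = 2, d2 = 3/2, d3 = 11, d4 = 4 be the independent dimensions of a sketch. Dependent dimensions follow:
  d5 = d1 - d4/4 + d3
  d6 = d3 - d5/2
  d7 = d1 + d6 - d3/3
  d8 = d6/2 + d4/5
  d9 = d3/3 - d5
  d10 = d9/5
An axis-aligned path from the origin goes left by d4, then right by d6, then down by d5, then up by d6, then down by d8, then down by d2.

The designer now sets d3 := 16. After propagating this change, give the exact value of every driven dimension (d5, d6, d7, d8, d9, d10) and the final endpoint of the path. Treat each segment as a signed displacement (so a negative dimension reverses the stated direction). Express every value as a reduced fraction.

d5 = 17
d6 = 15/2
d7 = 25/6
d8 = 91/20
d9 = -35/3
d10 = -7/3
endpoint = (7/2, -311/20)

Apply edit: d3 := 16
  d5 = d1 - d4/4 + d3 = 17
  d6 = d3 - d5/2 = 15/2
  d7 = d1 + d6 - d3/3 = 25/6
  d8 = d6/2 + d4/5 = 91/20
  d9 = d3/3 - d5 = -35/3
  d10 = d9/5 = -7/3
Walk from origin (0, 0):
  seg 1: left by d4 = 4 → (-4, 0)
  seg 2: right by d6 = 15/2 → (7/2, 0)
  seg 3: down by d5 = 17 → (7/2, -17)
  seg 4: up by d6 = 15/2 → (7/2, -19/2)
  seg 5: down by d8 = 91/20 → (7/2, -281/20)
  seg 6: down by d2 = 3/2 → (7/2, -311/20)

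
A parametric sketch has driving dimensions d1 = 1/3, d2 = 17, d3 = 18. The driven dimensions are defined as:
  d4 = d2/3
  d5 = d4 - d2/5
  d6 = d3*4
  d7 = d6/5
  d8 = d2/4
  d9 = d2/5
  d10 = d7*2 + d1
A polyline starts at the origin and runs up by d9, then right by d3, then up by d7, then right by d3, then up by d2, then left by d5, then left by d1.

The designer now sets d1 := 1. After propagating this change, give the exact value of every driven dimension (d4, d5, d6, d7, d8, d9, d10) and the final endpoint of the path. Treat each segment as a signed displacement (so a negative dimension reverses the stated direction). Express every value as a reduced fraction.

d4 = 17/3
d5 = 34/15
d6 = 72
d7 = 72/5
d8 = 17/4
d9 = 17/5
d10 = 149/5
endpoint = (491/15, 174/5)

Apply edit: d1 := 1
  d4 = d2/3 = 17/3
  d5 = d4 - d2/5 = 34/15
  d6 = d3*4 = 72
  d7 = d6/5 = 72/5
  d8 = d2/4 = 17/4
  d9 = d2/5 = 17/5
  d10 = d7*2 + d1 = 149/5
Walk from origin (0, 0):
  seg 1: up by d9 = 17/5 → (0, 17/5)
  seg 2: right by d3 = 18 → (18, 17/5)
  seg 3: up by d7 = 72/5 → (18, 89/5)
  seg 4: right by d3 = 18 → (36, 89/5)
  seg 5: up by d2 = 17 → (36, 174/5)
  seg 6: left by d5 = 34/15 → (506/15, 174/5)
  seg 7: left by d1 = 1 → (491/15, 174/5)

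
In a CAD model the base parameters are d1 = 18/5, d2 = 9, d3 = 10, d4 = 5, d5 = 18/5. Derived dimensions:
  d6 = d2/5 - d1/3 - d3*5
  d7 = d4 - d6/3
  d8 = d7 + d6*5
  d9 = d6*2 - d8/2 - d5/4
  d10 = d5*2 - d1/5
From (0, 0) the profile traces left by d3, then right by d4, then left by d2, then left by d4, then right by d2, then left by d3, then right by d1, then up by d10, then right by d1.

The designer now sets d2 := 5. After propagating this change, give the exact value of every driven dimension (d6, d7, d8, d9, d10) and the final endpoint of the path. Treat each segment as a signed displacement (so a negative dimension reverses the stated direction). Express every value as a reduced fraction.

d6 = -251/5
d7 = 326/15
d8 = -3439/15
d9 = 40/3
d10 = 162/25
endpoint = (-64/5, 162/25)

Apply edit: d2 := 5
  d6 = d2/5 - d1/3 - d3*5 = -251/5
  d7 = d4 - d6/3 = 326/15
  d8 = d7 + d6*5 = -3439/15
  d9 = d6*2 - d8/2 - d5/4 = 40/3
  d10 = d5*2 - d1/5 = 162/25
Walk from origin (0, 0):
  seg 1: left by d3 = 10 → (-10, 0)
  seg 2: right by d4 = 5 → (-5, 0)
  seg 3: left by d2 = 5 → (-10, 0)
  seg 4: left by d4 = 5 → (-15, 0)
  seg 5: right by d2 = 5 → (-10, 0)
  seg 6: left by d3 = 10 → (-20, 0)
  seg 7: right by d1 = 18/5 → (-82/5, 0)
  seg 8: up by d10 = 162/25 → (-82/5, 162/25)
  seg 9: right by d1 = 18/5 → (-64/5, 162/25)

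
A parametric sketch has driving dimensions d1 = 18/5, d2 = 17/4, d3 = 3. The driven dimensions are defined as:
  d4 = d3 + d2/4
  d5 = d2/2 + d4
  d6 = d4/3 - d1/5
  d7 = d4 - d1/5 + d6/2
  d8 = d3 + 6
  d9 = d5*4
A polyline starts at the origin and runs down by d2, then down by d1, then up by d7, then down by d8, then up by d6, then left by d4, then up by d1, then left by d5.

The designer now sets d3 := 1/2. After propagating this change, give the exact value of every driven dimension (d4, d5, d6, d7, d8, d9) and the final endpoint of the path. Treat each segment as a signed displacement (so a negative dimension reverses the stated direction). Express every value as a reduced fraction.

d4 = 25/16
d5 = 59/16
d6 = -239/1200
d7 = 1783/2400
d8 = 13/2
d9 = 59/4
endpoint = (-21/4, -1633/160)

Apply edit: d3 := 1/2
  d4 = d3 + d2/4 = 25/16
  d5 = d2/2 + d4 = 59/16
  d6 = d4/3 - d1/5 = -239/1200
  d7 = d4 - d1/5 + d6/2 = 1783/2400
  d8 = d3 + 6 = 13/2
  d9 = d5*4 = 59/4
Walk from origin (0, 0):
  seg 1: down by d2 = 17/4 → (0, -17/4)
  seg 2: down by d1 = 18/5 → (0, -157/20)
  seg 3: up by d7 = 1783/2400 → (0, -17057/2400)
  seg 4: down by d8 = 13/2 → (0, -32657/2400)
  seg 5: up by d6 = -239/1200 → (0, -2209/160)
  seg 6: left by d4 = 25/16 → (-25/16, -2209/160)
  seg 7: up by d1 = 18/5 → (-25/16, -1633/160)
  seg 8: left by d5 = 59/16 → (-21/4, -1633/160)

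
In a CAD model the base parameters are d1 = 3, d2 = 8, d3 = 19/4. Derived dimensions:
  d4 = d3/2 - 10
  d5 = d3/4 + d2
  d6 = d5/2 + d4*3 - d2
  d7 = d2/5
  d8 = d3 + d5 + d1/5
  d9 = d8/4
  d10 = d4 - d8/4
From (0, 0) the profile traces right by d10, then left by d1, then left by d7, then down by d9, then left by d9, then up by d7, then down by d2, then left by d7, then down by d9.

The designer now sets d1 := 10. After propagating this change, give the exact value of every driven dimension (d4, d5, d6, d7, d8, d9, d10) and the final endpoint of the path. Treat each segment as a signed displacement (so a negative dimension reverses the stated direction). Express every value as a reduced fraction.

Apply edit: d1 := 10
  d4 = d3/2 - 10 = -61/8
  d5 = d3/4 + d2 = 147/16
  d6 = d5/2 + d4*3 - d2 = -841/32
  d7 = d2/5 = 8/5
  d8 = d3 + d5 + d1/5 = 255/16
  d9 = d8/4 = 255/64
  d10 = d4 - d8/4 = -743/64
Walk from origin (0, 0):
  seg 1: right by d10 = -743/64 → (-743/64, 0)
  seg 2: left by d1 = 10 → (-1383/64, 0)
  seg 3: left by d7 = 8/5 → (-7427/320, 0)
  seg 4: down by d9 = 255/64 → (-7427/320, -255/64)
  seg 5: left by d9 = 255/64 → (-4351/160, -255/64)
  seg 6: up by d7 = 8/5 → (-4351/160, -763/320)
  seg 7: down by d2 = 8 → (-4351/160, -3323/320)
  seg 8: left by d7 = 8/5 → (-4607/160, -3323/320)
  seg 9: down by d9 = 255/64 → (-4607/160, -2299/160)

d4 = -61/8
d5 = 147/16
d6 = -841/32
d7 = 8/5
d8 = 255/16
d9 = 255/64
d10 = -743/64
endpoint = (-4607/160, -2299/160)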